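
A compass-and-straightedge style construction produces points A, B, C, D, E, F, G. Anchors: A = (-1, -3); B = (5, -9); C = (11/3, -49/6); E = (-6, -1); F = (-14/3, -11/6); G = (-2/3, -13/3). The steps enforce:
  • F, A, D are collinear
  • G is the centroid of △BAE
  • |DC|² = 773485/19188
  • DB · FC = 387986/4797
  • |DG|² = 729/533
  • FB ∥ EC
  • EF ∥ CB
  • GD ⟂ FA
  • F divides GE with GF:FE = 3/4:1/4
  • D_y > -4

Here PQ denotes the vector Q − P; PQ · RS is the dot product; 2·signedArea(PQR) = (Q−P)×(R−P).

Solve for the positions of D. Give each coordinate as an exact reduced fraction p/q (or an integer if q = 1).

D = (-499/1599, -5147/1599)

1. D_x = -499/1599  [F, A, D are collinear ∩ GD ⟂ FA]
2. D_y = -5147/1599  [F, A, D are collinear ∩ GD ⟂ FA]
   → D = (-499/1599, -5147/1599)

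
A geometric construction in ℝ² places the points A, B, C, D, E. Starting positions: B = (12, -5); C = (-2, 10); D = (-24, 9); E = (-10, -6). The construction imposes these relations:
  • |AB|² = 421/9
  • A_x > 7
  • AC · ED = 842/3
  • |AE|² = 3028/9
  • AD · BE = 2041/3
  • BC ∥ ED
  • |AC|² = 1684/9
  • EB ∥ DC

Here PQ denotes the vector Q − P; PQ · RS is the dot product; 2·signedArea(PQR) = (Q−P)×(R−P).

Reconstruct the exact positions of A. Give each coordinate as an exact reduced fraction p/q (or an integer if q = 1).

A = (22/3, 0)

1. A_x = 22/3  [AC · ED = 842/3 ∩ AD · BE = 2041/3]
2. A_y = 0  [AC · ED = 842/3 ∩ AD · BE = 2041/3]
   → A = (22/3, 0)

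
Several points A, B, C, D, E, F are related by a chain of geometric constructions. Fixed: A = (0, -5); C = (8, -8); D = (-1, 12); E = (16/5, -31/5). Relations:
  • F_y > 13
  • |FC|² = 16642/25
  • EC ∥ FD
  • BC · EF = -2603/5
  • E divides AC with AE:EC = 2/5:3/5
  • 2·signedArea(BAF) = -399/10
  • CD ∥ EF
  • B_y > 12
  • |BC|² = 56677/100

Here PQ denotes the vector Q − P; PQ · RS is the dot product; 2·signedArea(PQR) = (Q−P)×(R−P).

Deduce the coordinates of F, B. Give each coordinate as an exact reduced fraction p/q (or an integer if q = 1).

1. F_x = -29/5  [EC ∥ FD ∩ CD ∥ EF]
2. F_y = 69/5  [EC ∥ FD ∩ CD ∥ EF]
   → F = (-29/5, 69/5)
3. B_x = -17/5  [2·signedArea(BAF) = -399/10 ∩ BC · EF = -2603/5]
4. B_y = 129/10  [2·signedArea(BAF) = -399/10 ∩ BC · EF = -2603/5]
   → B = (-17/5, 129/10)

B = (-17/5, 129/10)
F = (-29/5, 69/5)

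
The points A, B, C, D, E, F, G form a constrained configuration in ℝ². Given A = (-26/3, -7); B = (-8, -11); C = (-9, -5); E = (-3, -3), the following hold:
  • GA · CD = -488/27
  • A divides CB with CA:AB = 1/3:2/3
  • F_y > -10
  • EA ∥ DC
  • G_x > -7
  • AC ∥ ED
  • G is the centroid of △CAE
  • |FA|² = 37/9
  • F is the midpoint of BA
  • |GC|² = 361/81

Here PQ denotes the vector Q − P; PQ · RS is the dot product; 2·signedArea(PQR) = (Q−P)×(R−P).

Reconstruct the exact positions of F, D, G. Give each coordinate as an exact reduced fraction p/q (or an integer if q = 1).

D = (-10/3, -1)
F = (-25/3, -9)
G = (-62/9, -5)

1. F_x = -25/3  [F is the midpoint of BA]
2. F_y = -9  [F is the midpoint of BA]
   → F = (-25/3, -9)
3. D_x = -10/3  [EA ∥ DC ∩ AC ∥ ED]
4. D_y = -1  [EA ∥ DC ∩ AC ∥ ED]
   → D = (-10/3, -1)
5. G_x = -62/9  [G is the centroid of △CAE]
6. G_y = -5  [G is the centroid of △CAE]
   → G = (-62/9, -5)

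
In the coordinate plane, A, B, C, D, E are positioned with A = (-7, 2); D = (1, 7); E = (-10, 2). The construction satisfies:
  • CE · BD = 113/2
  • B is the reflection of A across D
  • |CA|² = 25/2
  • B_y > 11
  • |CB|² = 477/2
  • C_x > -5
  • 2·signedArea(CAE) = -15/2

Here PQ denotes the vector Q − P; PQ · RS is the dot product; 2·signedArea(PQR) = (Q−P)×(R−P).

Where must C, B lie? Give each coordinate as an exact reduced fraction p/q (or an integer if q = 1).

B = (9, 12)
C = (-9/2, 9/2)

1. C_y = 9/2  [2·signedArea(CAE) = -15/2]
2. C_x = -9/2  [|CA|² = 25/2]
   → C = (-9/2, 9/2)
3. B_x = 9  [B is the reflection of A across D]
4. B_y = 12  [B is the reflection of A across D]
   → B = (9, 12)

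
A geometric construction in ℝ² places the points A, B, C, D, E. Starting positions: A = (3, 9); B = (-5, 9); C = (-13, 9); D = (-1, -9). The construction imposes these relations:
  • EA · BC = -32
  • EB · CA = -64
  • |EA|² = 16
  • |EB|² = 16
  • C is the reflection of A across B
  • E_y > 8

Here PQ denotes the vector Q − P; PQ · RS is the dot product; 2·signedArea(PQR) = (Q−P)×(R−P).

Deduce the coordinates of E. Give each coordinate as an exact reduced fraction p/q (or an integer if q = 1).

1. E_x = -1  [EB · CA = -64]
2. E_y = 9  [|EB|² = 16]
   → E = (-1, 9)

E = (-1, 9)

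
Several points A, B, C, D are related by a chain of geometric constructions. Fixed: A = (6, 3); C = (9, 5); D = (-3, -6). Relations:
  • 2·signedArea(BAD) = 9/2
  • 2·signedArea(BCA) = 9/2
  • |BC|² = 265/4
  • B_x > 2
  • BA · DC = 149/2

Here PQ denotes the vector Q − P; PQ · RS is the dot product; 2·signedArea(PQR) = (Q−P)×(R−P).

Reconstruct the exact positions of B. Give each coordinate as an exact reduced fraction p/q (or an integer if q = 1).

1. B_x = 3  [2·signedArea(BCA) = 9/2 ∩ 2·signedArea(BAD) = 9/2]
2. B_y = -1/2  [2·signedArea(BCA) = 9/2 ∩ 2·signedArea(BAD) = 9/2]
   → B = (3, -1/2)

B = (3, -1/2)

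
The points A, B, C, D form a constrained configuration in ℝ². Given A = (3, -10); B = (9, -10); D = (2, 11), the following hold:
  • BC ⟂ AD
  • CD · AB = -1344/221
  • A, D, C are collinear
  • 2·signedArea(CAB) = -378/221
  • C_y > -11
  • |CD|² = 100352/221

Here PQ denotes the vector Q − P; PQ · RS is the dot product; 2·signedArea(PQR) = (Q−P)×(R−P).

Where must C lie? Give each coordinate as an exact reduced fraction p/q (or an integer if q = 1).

1. C_x = 666/221  [A, D, C are collinear ∩ BC ⟂ AD]
2. C_y = -2273/221  [A, D, C are collinear ∩ BC ⟂ AD]
   → C = (666/221, -2273/221)

C = (666/221, -2273/221)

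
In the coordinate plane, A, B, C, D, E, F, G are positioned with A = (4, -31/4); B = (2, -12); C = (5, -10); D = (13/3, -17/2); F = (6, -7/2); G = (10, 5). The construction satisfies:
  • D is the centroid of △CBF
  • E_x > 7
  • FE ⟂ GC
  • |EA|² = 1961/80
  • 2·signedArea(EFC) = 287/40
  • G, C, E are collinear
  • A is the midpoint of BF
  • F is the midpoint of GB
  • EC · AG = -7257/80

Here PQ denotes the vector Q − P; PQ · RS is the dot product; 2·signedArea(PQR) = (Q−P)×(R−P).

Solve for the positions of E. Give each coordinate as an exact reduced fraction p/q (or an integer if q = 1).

E = (141/20, -77/20)

1. E_x = 141/20  [G, C, E are collinear ∩ FE ⟂ GC]
2. E_y = -77/20  [G, C, E are collinear ∩ FE ⟂ GC]
   → E = (141/20, -77/20)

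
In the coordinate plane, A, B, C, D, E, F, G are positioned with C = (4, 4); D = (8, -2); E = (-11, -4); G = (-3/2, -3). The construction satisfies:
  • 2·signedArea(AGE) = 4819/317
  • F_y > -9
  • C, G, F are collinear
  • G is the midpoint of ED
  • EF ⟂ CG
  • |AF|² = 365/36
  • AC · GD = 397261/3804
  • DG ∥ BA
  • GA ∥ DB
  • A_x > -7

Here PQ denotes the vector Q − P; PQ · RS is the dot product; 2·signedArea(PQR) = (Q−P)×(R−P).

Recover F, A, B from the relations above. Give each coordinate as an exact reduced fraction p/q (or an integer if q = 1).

1. F_x = -1779/317  [C, G, F are collinear ∩ EF ⟂ CG]
2. F_y = -2610/317  [C, G, F are collinear ∩ EF ⟂ CG]
   → F = (-1779/317, -2610/317)
3. A_x = -11483/1902  [2·signedArea(AGE) = 4819/317 ∩ AC · GD = 397261/3804]
4. A_y = -4829/951  [2·signedArea(AGE) = 4819/317 ∩ AC · GD = 397261/3804]
   → A = (-11483/1902, -4829/951)
5. B_x = 3293/951  [DG ∥ BA ∩ GA ∥ DB]
6. B_y = -3878/951  [DG ∥ BA ∩ GA ∥ DB]
   → B = (3293/951, -3878/951)

A = (-11483/1902, -4829/951)
B = (3293/951, -3878/951)
F = (-1779/317, -2610/317)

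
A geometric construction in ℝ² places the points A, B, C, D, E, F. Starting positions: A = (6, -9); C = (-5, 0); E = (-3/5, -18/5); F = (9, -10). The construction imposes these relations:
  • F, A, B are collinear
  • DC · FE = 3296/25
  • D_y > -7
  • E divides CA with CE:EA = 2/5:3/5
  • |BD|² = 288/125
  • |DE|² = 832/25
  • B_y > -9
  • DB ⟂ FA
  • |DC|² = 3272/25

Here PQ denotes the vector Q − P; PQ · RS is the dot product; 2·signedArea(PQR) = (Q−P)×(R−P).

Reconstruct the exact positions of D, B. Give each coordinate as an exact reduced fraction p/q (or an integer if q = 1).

B = (93/25, -206/25)
D = (21/5, -34/5)

1. D_x = 21/5  [line 48/5·x + -32/5·y + -2096/25 = 0 ∩ |DE|² = 832/25]
2. D_y = -34/5  [line 48/5·x + -32/5·y + -2096/25 = 0 ∩ |DE|² = 832/25]
   → D = (21/5, -34/5)
3. B_x = 93/25  [F, A, B are collinear ∩ DB ⟂ FA]
4. B_y = -206/25  [F, A, B are collinear ∩ DB ⟂ FA]
   → B = (93/25, -206/25)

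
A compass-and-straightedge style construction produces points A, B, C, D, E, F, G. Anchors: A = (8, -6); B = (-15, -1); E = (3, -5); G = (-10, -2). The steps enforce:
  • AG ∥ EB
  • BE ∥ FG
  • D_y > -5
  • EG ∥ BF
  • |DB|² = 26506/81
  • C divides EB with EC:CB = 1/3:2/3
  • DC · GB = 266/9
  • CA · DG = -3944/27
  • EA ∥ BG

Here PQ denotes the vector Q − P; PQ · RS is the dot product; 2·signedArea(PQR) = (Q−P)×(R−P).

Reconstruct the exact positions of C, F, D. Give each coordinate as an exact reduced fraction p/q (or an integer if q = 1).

C = (-3, -11/3)
D = (8/3, -44/9)
F = (-28, 2)

1. C_x = -3  [C divides EB with EC:CB = 1/3:2/3]
2. C_y = -11/3  [C divides EB with EC:CB = 1/3:2/3]
   → C = (-3, -11/3)
3. F_x = -28  [BE ∥ FG ∩ EG ∥ BF]
4. F_y = 2  [BE ∥ FG ∩ EG ∥ BF]
   → F = (-28, 2)
5. D_x = 8/3  [DC · GB = 266/9 ∩ CA · DG = -3944/27]
6. D_y = -44/9  [DC · GB = 266/9 ∩ CA · DG = -3944/27]
   → D = (8/3, -44/9)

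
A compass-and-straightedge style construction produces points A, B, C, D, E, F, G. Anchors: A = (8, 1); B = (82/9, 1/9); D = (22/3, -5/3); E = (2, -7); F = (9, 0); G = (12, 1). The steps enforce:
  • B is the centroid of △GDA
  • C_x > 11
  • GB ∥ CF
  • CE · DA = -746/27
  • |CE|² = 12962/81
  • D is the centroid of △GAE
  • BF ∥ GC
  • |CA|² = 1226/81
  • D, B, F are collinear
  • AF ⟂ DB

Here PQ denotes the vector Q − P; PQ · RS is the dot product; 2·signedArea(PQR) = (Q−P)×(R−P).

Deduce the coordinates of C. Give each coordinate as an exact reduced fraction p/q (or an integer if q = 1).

1. C_x = 107/9  [GB ∥ CF ∩ BF ∥ GC]
2. C_y = 8/9  [GB ∥ CF ∩ BF ∥ GC]
   → C = (107/9, 8/9)

C = (107/9, 8/9)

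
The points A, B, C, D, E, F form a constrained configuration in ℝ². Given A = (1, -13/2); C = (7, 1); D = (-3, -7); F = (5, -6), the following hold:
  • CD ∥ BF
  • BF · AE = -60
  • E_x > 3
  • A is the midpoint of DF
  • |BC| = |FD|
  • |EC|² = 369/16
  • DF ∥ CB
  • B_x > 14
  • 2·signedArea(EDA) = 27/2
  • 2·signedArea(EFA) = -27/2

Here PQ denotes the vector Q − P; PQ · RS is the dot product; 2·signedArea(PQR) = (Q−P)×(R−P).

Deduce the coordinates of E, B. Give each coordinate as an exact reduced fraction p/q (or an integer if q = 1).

B = (15, 2)
E = (4, -11/4)

1. B_x = 15  [CD ∥ BF ∩ DF ∥ CB]
2. B_y = 2  [CD ∥ BF ∩ DF ∥ CB]
   → B = (15, 2)
3. E_x = 4  [2·signedArea(EDA) = 27/2 ∩ BF · AE = -60]
4. E_y = -11/4  [2·signedArea(EDA) = 27/2 ∩ BF · AE = -60]
   → E = (4, -11/4)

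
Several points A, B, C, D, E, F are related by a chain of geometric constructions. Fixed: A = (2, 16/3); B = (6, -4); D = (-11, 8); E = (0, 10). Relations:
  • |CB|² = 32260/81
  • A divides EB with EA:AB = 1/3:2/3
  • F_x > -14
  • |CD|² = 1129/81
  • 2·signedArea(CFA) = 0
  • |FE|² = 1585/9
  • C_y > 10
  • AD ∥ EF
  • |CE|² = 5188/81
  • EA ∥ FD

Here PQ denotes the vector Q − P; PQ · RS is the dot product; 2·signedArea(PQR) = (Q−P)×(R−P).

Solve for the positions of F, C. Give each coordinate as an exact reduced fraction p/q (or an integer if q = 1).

C = (-8, 92/9)
F = (-13, 38/3)

1. F_x = -13  [EA ∥ FD ∩ AD ∥ EF]
2. F_y = 38/3  [EA ∥ FD ∩ AD ∥ EF]
   → F = (-13, 38/3)
3. C_x = -8  [line 22/3·x + 15·y + -284/3 = 0 ∩ |CB|² = 32260/81]
4. C_y = 92/9  [line 22/3·x + 15·y + -284/3 = 0 ∩ |CB|² = 32260/81]
   → C = (-8, 92/9)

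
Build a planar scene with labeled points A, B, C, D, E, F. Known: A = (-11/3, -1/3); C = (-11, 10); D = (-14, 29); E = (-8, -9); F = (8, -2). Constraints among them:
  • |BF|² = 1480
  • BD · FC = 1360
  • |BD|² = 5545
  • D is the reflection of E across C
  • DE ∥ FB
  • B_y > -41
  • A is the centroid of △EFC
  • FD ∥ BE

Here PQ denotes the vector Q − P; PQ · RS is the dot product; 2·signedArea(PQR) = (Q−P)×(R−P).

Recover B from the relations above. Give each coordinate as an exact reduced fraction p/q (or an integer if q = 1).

B = (14, -40)

1. B_x = 14  [FD ∥ BE ∩ DE ∥ FB]
2. B_y = -40  [FD ∥ BE ∩ DE ∥ FB]
   → B = (14, -40)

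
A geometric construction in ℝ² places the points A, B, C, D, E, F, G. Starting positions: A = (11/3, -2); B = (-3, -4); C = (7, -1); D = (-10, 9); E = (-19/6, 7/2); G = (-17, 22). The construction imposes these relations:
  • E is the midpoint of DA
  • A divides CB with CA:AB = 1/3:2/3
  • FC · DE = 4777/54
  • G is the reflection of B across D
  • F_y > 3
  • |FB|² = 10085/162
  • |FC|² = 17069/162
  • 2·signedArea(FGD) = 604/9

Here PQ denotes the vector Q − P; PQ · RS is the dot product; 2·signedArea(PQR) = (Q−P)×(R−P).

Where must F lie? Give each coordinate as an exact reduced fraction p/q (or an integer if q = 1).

1. F_x = -37/18  [FC · DE = 4777/54 ∩ 2·signedArea(FGD) = 604/9]
2. F_y = 23/6  [FC · DE = 4777/54 ∩ 2·signedArea(FGD) = 604/9]
   → F = (-37/18, 23/6)

F = (-37/18, 23/6)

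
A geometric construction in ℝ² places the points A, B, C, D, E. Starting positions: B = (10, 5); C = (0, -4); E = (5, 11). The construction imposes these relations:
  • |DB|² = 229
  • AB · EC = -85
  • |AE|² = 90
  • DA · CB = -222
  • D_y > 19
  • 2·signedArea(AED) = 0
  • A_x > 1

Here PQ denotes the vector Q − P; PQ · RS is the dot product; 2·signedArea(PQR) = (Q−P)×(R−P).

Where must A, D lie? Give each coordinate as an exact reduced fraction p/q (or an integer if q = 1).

A = (2, 2)
D = (8, 20)

1. A_x = 2  [line 5·x + 15·y + -40 = 0 ∩ |AE|² = 90]
2. A_y = 2  [line 5·x + 15·y + -40 = 0 ∩ |AE|² = 90]
   → A = (2, 2)
3. D_x = 8  [2·signedArea(AED) = 0 ∩ DA · CB = -222]
4. D_y = 20  [2·signedArea(AED) = 0 ∩ DA · CB = -222]
   → D = (8, 20)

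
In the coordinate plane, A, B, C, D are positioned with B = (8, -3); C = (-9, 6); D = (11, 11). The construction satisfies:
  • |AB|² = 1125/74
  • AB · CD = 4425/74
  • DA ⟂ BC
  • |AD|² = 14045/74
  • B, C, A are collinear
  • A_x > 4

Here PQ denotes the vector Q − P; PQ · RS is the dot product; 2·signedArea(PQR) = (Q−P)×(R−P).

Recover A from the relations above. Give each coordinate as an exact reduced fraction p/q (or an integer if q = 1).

1. A_x = 337/74  [B, C, A are collinear ∩ DA ⟂ BC]
2. A_y = -87/74  [B, C, A are collinear ∩ DA ⟂ BC]
   → A = (337/74, -87/74)

A = (337/74, -87/74)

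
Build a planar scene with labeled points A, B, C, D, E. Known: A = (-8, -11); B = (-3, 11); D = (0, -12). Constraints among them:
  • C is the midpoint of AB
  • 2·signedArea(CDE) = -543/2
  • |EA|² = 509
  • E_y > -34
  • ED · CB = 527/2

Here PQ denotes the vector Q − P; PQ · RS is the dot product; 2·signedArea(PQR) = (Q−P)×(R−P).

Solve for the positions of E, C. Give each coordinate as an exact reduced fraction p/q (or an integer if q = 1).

1. C_x = -11/2  [C is the midpoint of AB]
2. C_y = 0  [C is the midpoint of AB]
   → C = (-11/2, 0)
3. E_x = -13  [ED · CB = 527/2 ∩ 2·signedArea(CDE) = -543/2]
4. E_y = -33  [ED · CB = 527/2 ∩ 2·signedArea(CDE) = -543/2]
   → E = (-13, -33)

C = (-11/2, 0)
E = (-13, -33)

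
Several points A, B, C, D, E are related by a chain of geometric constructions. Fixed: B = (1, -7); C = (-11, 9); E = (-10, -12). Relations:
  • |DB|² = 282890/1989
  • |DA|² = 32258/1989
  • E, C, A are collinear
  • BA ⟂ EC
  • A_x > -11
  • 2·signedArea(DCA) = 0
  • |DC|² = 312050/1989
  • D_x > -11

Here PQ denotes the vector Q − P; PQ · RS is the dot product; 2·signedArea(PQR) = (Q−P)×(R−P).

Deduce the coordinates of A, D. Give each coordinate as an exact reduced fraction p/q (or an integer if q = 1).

1. A_x = -2257/221  [E, C, A are collinear ∩ BA ⟂ EC]
2. A_y = -1665/221  [E, C, A are collinear ∩ BA ⟂ EC]
   → A = (-2257/221, -1665/221)
3. D_x = -6898/663  [line 3654/221·x + 174/221·y + 38628/221 = 0 ∩ |DC|² = 312050/1989]
4. D_y = -776/221  [line 3654/221·x + 174/221·y + 38628/221 = 0 ∩ |DC|² = 312050/1989]
   → D = (-6898/663, -776/221)

A = (-2257/221, -1665/221)
D = (-6898/663, -776/221)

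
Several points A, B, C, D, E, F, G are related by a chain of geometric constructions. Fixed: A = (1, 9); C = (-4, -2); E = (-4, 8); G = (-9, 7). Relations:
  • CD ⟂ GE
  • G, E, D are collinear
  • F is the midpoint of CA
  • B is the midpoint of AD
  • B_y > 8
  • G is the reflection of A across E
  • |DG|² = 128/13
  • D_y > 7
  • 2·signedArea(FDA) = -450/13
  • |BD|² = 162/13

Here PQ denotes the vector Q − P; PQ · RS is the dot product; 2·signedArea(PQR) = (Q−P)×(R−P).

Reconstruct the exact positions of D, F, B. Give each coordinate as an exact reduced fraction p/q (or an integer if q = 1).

B = (-32/13, 108/13)
D = (-77/13, 99/13)
F = (-3/2, 7/2)

1. D_x = -77/13  [G, E, D are collinear ∩ CD ⟂ GE]
2. D_y = 99/13  [G, E, D are collinear ∩ CD ⟂ GE]
   → D = (-77/13, 99/13)
3. F_x = -3/2  [F is the midpoint of CA]
4. F_y = 7/2  [F is the midpoint of CA]
   → F = (-3/2, 7/2)
5. B_x = -32/13  [B is the midpoint of AD]
6. B_y = 108/13  [B is the midpoint of AD]
   → B = (-32/13, 108/13)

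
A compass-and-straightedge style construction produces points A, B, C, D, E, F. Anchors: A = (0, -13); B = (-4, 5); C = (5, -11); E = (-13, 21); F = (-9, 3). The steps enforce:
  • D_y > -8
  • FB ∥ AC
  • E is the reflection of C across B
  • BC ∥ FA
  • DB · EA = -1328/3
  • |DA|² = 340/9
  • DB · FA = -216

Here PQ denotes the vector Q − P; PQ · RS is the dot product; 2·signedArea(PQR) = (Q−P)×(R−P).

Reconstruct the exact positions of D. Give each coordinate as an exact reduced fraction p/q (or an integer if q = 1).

1. D_x = -4/3  [DB · EA = -1328/3 ∩ DB · FA = -216]
2. D_y = -7  [DB · EA = -1328/3 ∩ DB · FA = -216]
   → D = (-4/3, -7)

D = (-4/3, -7)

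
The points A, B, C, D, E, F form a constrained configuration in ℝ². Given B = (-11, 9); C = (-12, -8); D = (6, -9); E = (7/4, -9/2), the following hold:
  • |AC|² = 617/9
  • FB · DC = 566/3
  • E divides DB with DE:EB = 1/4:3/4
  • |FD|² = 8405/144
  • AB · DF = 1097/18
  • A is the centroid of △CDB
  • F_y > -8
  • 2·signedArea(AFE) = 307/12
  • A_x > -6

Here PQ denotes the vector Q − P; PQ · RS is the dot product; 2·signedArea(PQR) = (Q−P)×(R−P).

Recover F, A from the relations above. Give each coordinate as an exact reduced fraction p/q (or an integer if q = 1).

A = (-17/3, -8/3)
F = (-17/12, -43/6)

1. F_x = -17/12  [line 18·x + -1·y + 55/3 = 0 ∩ |FD|² = 8405/144]
2. F_y = -43/6  [line 18·x + -1·y + 55/3 = 0 ∩ |FD|² = 8405/144]
   → F = (-17/12, -43/6)
3. A_x = -17/3  [A is the centroid of △CDB]
4. A_y = -8/3  [A is the centroid of △CDB]
   → A = (-17/3, -8/3)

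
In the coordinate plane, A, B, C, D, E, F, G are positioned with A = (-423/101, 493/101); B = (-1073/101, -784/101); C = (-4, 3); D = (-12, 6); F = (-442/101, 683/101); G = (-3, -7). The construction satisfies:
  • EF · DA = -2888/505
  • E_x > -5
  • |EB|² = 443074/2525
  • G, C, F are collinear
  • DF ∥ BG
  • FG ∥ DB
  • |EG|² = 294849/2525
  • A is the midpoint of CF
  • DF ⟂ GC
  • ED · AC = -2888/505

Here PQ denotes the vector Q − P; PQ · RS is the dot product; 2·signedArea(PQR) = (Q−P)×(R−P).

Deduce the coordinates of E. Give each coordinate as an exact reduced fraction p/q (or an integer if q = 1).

E = (-2058/505, 379/101)

1. E_x = -2058/505  [ED · AC = -2888/505 ∩ EF · DA = -2888/505]
2. E_y = 379/101  [ED · AC = -2888/505 ∩ EF · DA = -2888/505]
   → E = (-2058/505, 379/101)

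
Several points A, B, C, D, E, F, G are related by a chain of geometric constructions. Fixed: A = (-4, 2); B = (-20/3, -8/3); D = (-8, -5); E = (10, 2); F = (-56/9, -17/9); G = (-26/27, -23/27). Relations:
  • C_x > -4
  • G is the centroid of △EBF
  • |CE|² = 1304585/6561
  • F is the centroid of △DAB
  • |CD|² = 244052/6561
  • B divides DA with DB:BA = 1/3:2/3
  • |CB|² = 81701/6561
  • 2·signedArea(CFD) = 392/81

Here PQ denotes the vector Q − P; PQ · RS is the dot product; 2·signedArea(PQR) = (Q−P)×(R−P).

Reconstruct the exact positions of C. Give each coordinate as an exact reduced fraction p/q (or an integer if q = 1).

C = (-314/81, -41/81)

1. C_x = -314/81  [line 28/9·x + -16/9·y + 904/81 = 0 ∩ |CD|² = 244052/6561]
2. C_y = -41/81  [line 28/9·x + -16/9·y + 904/81 = 0 ∩ |CD|² = 244052/6561]
   → C = (-314/81, -41/81)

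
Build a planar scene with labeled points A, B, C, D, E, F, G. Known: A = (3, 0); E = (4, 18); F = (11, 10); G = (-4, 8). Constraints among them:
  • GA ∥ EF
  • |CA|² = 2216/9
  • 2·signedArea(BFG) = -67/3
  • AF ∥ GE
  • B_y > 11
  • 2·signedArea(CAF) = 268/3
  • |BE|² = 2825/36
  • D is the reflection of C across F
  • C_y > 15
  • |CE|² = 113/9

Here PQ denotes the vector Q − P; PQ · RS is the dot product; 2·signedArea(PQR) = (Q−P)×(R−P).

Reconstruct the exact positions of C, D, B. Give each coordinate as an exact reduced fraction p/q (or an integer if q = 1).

B = (59/6, 34/3)
C = (19/3, 46/3)
D = (47/3, 14/3)

1. C_x = 19/3  [line -10·x + 8·y + -178/3 = 0 ∩ |CA|² = 2216/9]
2. C_y = 46/3  [line -10·x + 8·y + -178/3 = 0 ∩ |CA|² = 2216/9]
   → C = (19/3, 46/3)
3. D_x = 47/3  [D is the reflection of C across F]
4. D_y = 14/3  [D is the reflection of C across F]
   → D = (47/3, 14/3)
5. B_x = 59/6  [line 2·x + -15·y + 451/3 = 0 ∩ |BE|² = 2825/36]
6. B_y = 34/3  [line 2·x + -15·y + 451/3 = 0 ∩ |BE|² = 2825/36]
   → B = (59/6, 34/3)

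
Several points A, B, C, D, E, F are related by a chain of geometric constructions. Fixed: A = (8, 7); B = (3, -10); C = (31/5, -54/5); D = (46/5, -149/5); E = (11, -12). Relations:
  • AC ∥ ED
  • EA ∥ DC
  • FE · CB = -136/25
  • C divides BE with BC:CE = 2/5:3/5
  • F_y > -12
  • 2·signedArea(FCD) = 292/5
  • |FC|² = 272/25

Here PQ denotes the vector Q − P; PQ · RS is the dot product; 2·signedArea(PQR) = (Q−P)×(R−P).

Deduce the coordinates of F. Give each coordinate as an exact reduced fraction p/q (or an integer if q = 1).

F = (47/5, -58/5)

1. F_x = 47/5  [2·signedArea(FCD) = 292/5 ∩ FE · CB = -136/25]
2. F_y = -58/5  [2·signedArea(FCD) = 292/5 ∩ FE · CB = -136/25]
   → F = (47/5, -58/5)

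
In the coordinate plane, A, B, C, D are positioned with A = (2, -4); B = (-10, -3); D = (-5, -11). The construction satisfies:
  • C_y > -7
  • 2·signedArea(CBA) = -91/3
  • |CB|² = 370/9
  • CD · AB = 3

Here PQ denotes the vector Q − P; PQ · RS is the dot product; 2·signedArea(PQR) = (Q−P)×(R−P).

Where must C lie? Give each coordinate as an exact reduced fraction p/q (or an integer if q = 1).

C = (-13/3, -6)

1. C_x = -13/3  [2·signedArea(CBA) = -91/3 ∩ CD · AB = 3]
2. C_y = -6  [2·signedArea(CBA) = -91/3 ∩ CD · AB = 3]
   → C = (-13/3, -6)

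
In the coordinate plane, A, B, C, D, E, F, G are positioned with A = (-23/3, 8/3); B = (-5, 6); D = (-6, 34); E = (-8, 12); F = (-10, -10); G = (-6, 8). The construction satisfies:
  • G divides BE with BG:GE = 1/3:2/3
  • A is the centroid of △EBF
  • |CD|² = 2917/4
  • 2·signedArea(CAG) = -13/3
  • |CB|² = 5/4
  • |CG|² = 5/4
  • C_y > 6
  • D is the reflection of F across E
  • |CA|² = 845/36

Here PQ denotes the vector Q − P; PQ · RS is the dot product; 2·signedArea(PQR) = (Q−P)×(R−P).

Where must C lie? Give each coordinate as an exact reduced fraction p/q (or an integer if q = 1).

1. C_x = -11/2  [line -16/3·x + 5/3·y + -41 = 0 ∩ |CA|² = 845/36]
2. C_y = 7  [line -16/3·x + 5/3·y + -41 = 0 ∩ |CA|² = 845/36]
   → C = (-11/2, 7)

C = (-11/2, 7)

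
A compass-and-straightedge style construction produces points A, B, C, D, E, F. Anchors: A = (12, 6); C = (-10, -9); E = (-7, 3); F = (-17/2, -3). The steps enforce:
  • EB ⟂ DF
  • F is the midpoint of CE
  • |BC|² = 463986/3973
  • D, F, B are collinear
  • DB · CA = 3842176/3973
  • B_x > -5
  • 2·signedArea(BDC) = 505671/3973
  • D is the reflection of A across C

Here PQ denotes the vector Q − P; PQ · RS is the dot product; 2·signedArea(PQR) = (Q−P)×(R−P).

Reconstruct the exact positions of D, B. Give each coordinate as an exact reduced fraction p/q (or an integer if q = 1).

1. D_x = -32  [D is the reflection of A across C]
2. D_y = -24  [D is the reflection of A across C]
   → D = (-32, -24)
3. B_x = -18613/3973  [D, F, B are collinear ∩ EB ⟂ DF]
4. B_y = 1626/3973  [D, F, B are collinear ∩ EB ⟂ DF]
   → B = (-18613/3973, 1626/3973)

B = (-18613/3973, 1626/3973)
D = (-32, -24)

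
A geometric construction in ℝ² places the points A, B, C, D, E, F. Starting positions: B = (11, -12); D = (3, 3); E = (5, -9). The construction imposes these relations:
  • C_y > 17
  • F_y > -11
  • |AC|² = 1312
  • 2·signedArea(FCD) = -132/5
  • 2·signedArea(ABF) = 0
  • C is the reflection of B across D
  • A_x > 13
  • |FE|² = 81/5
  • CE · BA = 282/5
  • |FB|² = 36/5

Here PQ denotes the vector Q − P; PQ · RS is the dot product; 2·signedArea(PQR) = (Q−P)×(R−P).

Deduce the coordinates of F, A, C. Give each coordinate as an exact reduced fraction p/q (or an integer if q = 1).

1. C_x = -5  [C is the reflection of B across D]
2. C_y = 18  [C is the reflection of B across D]
   → C = (-5, 18)
3. F_x = 43/5  [line 15·x + 8·y + -213/5 = 0 ∩ |FB|² = 36/5]
4. F_y = -54/5  [line 15·x + 8·y + -213/5 = 0 ∩ |FB|² = 36/5]
   → F = (43/5, -54/5)
5. A_x = 67/5  [2·signedArea(ABF) = 0 ∩ CE · BA = 282/5]
6. A_y = -66/5  [2·signedArea(ABF) = 0 ∩ CE · BA = 282/5]
   → A = (67/5, -66/5)

A = (67/5, -66/5)
C = (-5, 18)
F = (43/5, -54/5)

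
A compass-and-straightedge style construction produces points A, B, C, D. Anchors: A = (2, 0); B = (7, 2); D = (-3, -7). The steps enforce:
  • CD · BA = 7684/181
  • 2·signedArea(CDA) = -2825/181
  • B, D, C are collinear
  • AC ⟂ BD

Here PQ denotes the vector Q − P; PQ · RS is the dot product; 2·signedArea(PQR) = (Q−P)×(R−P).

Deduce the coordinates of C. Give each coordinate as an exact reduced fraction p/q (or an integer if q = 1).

C = (587/181, -250/181)

1. C_x = 587/181  [B, D, C are collinear ∩ AC ⟂ BD]
2. C_y = -250/181  [B, D, C are collinear ∩ AC ⟂ BD]
   → C = (587/181, -250/181)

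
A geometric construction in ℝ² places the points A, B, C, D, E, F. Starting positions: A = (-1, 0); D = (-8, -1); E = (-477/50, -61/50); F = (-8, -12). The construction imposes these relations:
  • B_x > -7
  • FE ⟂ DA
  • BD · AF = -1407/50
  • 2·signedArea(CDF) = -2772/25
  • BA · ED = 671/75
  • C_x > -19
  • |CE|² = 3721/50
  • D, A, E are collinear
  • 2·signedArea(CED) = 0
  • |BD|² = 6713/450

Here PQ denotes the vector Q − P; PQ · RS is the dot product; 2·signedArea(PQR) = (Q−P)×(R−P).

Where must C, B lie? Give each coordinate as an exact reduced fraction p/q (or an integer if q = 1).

B = (-309/50, -661/150)
C = (-452/25, -61/25)

1. C_x = -452/25  [2·signedArea(CED) = 0 ∩ 2·signedArea(CDF) = -2772/25]
2. C_y = -61/25  [2·signedArea(CED) = 0 ∩ 2·signedArea(CDF) = -2772/25]
   → C = (-452/25, -61/25)
3. B_x = -309/50  [BD · AF = -1407/50 ∩ BA · ED = 671/75]
4. B_y = -661/150  [BD · AF = -1407/50 ∩ BA · ED = 671/75]
   → B = (-309/50, -661/150)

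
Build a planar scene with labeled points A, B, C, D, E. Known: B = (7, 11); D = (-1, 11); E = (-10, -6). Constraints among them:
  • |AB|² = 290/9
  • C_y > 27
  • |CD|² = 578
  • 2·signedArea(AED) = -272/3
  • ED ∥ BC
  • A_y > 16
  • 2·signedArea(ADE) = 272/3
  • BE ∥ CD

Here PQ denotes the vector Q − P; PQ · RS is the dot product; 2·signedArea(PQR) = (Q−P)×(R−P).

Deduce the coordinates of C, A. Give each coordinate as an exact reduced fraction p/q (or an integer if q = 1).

A = (22/3, 50/3)
C = (16, 28)

1. C_x = 16  [BE ∥ CD ∩ ED ∥ BC]
2. C_y = 28  [BE ∥ CD ∩ ED ∥ BC]
   → C = (16, 28)
3. A_x = 22/3  [line 17·x + -9·y + 76/3 = 0 ∩ |AB|² = 290/9]
4. A_y = 50/3  [line 17·x + -9·y + 76/3 = 0 ∩ |AB|² = 290/9]
   → A = (22/3, 50/3)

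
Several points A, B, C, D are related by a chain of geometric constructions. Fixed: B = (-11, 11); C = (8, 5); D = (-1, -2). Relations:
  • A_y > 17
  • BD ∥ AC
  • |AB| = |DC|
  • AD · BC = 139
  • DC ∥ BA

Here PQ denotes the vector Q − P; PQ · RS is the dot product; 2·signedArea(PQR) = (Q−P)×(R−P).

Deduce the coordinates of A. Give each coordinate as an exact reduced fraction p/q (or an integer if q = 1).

A = (-2, 18)

1. A_x = -2  [BD ∥ AC ∩ DC ∥ BA]
2. A_y = 18  [BD ∥ AC ∩ DC ∥ BA]
   → A = (-2, 18)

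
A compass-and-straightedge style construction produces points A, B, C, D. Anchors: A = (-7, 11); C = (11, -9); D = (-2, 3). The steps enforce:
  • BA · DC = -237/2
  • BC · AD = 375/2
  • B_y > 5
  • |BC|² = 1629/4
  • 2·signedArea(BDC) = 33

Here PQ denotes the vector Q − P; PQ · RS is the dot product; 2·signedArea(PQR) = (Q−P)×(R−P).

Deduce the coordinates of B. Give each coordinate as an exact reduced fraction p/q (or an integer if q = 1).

1. B_x = -5/2  [2·signedArea(BDC) = 33 ∩ BC · AD = 375/2]
2. B_y = 6  [2·signedArea(BDC) = 33 ∩ BC · AD = 375/2]
   → B = (-5/2, 6)

B = (-5/2, 6)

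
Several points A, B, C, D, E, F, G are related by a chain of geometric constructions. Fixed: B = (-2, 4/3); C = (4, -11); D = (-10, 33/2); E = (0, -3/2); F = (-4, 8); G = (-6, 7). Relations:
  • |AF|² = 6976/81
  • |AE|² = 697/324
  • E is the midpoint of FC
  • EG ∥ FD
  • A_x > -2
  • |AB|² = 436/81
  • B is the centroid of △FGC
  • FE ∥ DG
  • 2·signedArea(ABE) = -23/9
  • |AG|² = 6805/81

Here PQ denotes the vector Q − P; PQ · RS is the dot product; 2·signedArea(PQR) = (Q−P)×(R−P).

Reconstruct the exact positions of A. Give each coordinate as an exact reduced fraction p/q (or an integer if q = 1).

A = (-4/3, -8/9)

1. A_x = -4/3  [line 17/6·x + 2·y + 50/9 = 0 ∩ |AG|² = 6805/81]
2. A_y = -8/9  [line 17/6·x + 2·y + 50/9 = 0 ∩ |AG|² = 6805/81]
   → A = (-4/3, -8/9)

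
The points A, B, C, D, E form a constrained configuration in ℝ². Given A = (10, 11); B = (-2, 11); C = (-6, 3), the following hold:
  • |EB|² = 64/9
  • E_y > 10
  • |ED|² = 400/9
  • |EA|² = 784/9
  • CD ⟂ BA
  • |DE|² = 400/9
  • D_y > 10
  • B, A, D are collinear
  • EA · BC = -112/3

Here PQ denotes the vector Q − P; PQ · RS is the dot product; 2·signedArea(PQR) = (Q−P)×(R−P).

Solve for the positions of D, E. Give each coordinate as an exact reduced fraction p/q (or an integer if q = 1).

1. D_x = -6  [B, A, D are collinear ∩ CD ⟂ BA]
2. D_y = 11  [B, A, D are collinear ∩ CD ⟂ BA]
   → D = (-6, 11)
3. E_x = 2/3  [line 4·x + 8·y + -272/3 = 0 ∩ |EA|² = 784/9]
4. E_y = 11  [line 4·x + 8·y + -272/3 = 0 ∩ |EA|² = 784/9]
   → E = (2/3, 11)

D = (-6, 11)
E = (2/3, 11)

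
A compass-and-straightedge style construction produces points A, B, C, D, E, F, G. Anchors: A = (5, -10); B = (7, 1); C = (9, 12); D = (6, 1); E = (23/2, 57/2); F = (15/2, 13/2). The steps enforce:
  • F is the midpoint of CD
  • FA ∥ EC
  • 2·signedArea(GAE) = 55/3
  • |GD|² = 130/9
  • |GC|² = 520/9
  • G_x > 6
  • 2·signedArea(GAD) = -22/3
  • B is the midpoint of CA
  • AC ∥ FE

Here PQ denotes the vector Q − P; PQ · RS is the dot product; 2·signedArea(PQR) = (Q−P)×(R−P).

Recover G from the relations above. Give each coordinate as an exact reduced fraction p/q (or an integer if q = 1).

1. G_x = 7  [2·signedArea(GAD) = -22/3 ∩ 2·signedArea(GAE) = 55/3]
2. G_y = 14/3  [2·signedArea(GAD) = -22/3 ∩ 2·signedArea(GAE) = 55/3]
   → G = (7, 14/3)

G = (7, 14/3)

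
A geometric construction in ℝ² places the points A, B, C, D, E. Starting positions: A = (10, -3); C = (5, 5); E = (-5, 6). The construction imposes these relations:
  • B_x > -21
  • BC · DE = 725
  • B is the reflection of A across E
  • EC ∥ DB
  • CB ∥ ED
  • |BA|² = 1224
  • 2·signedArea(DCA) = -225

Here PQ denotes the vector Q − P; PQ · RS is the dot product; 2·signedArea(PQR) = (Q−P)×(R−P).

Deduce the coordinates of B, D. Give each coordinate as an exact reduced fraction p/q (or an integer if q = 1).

1. B_x = -20  [B is the reflection of A across E]
2. B_y = 15  [B is the reflection of A across E]
   → B = (-20, 15)
3. D_x = -30  [EC ∥ DB ∩ CB ∥ ED]
4. D_y = 16  [EC ∥ DB ∩ CB ∥ ED]
   → D = (-30, 16)

B = (-20, 15)
D = (-30, 16)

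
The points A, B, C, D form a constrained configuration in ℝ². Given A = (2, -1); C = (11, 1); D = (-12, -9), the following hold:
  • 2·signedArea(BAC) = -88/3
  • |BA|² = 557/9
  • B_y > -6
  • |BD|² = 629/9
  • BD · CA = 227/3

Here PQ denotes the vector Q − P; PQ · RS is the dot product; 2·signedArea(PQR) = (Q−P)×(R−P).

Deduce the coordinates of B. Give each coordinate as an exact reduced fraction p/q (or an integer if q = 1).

B = (-13/3, -17/3)

1. B_x = -13/3  [2·signedArea(BAC) = -88/3 ∩ BD · CA = 227/3]
2. B_y = -17/3  [2·signedArea(BAC) = -88/3 ∩ BD · CA = 227/3]
   → B = (-13/3, -17/3)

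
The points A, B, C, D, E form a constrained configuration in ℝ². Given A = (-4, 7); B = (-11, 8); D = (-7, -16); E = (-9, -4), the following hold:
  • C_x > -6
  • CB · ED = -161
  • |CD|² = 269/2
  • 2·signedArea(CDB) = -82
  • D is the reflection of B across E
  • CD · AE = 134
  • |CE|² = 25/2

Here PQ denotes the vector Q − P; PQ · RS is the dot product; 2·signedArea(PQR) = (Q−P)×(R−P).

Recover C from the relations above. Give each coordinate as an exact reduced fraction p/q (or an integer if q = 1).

1. C_x = -11/2  [2·signedArea(CDB) = -82 ∩ CB · ED = -161]
2. C_y = -9/2  [2·signedArea(CDB) = -82 ∩ CB · ED = -161]
   → C = (-11/2, -9/2)

C = (-11/2, -9/2)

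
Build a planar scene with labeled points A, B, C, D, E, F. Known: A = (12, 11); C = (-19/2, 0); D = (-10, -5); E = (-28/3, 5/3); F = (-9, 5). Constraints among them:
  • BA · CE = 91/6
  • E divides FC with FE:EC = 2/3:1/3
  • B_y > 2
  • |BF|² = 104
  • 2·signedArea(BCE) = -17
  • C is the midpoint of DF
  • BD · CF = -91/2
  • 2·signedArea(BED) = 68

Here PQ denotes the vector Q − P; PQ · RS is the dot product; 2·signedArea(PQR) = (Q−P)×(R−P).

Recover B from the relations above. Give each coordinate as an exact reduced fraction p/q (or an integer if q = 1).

1. B_x = 1  [BD · CF = -91/2 ∩ 2·signedArea(BCE) = -17]
2. B_y = 3  [BD · CF = -91/2 ∩ 2·signedArea(BCE) = -17]
   → B = (1, 3)

B = (1, 3)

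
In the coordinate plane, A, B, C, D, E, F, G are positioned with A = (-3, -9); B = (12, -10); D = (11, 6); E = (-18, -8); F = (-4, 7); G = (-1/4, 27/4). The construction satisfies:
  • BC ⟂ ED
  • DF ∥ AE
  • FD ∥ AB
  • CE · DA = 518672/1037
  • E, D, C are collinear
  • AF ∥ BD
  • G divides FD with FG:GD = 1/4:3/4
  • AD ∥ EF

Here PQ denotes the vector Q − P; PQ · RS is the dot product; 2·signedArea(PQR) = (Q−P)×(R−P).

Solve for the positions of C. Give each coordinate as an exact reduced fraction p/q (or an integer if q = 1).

C = (5752/1037, 3492/1037)

1. C_x = 5752/1037  [E, D, C are collinear ∩ BC ⟂ ED]
2. C_y = 3492/1037  [E, D, C are collinear ∩ BC ⟂ ED]
   → C = (5752/1037, 3492/1037)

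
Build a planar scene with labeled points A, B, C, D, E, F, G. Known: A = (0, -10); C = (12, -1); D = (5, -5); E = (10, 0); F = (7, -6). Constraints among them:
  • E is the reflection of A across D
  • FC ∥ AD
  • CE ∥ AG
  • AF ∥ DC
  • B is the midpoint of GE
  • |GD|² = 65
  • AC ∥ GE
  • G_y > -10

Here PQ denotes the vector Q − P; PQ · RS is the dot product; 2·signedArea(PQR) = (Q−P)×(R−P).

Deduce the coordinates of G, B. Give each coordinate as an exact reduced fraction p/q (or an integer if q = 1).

1. G_x = -2  [AC ∥ GE ∩ CE ∥ AG]
2. G_y = -9  [AC ∥ GE ∩ CE ∥ AG]
   → G = (-2, -9)
3. B_x = 4  [B is the midpoint of GE]
4. B_y = -9/2  [B is the midpoint of GE]
   → B = (4, -9/2)

B = (4, -9/2)
G = (-2, -9)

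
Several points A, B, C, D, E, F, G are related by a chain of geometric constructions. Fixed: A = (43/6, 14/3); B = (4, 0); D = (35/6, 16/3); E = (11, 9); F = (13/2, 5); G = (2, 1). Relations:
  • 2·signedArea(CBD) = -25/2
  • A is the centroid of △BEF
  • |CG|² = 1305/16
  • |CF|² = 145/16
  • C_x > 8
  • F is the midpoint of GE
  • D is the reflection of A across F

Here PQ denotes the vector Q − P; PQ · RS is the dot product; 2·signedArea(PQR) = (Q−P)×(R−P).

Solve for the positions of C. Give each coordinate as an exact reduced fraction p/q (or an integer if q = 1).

C = (35/4, 7)

1. C_x = 35/4  [line -16/3·x + 11/6·y + 203/6 = 0 ∩ |CG|² = 1305/16]
2. C_y = 7  [line -16/3·x + 11/6·y + 203/6 = 0 ∩ |CG|² = 1305/16]
   → C = (35/4, 7)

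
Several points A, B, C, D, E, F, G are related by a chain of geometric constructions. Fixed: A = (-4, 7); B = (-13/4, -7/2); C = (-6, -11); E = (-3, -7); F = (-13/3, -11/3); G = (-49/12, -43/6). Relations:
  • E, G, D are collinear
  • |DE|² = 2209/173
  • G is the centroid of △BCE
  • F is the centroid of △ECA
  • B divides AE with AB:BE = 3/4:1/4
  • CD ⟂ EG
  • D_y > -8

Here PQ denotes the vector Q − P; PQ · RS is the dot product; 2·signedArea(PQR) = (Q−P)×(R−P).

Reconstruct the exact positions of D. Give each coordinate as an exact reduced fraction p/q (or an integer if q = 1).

D = (-1130/173, -1305/173)

1. D_x = -1130/173  [E, G, D are collinear ∩ CD ⟂ EG]
2. D_y = -1305/173  [E, G, D are collinear ∩ CD ⟂ EG]
   → D = (-1130/173, -1305/173)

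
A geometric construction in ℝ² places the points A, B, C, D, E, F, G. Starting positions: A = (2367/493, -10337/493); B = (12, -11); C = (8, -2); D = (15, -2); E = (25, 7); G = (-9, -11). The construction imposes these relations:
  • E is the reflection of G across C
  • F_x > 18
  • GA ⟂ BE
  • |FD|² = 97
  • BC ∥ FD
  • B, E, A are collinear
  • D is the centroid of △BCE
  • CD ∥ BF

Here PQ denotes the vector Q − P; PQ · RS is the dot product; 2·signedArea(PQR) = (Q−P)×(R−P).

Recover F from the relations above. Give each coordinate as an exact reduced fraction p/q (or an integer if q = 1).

F = (19, -11)

1. F_x = 19  [BC ∥ FD ∩ CD ∥ BF]
2. F_y = -11  [BC ∥ FD ∩ CD ∥ BF]
   → F = (19, -11)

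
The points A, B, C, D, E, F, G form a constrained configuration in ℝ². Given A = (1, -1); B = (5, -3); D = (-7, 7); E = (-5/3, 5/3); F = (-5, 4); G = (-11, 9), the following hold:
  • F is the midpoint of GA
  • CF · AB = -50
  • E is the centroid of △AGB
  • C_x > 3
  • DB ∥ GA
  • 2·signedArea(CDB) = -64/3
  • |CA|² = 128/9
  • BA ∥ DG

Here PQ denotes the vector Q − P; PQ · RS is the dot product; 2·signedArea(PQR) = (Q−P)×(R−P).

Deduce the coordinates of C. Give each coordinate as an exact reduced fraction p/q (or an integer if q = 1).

C = (11/3, -11/3)

1. C_x = 11/3  [2·signedArea(CDB) = -64/3 ∩ CF · AB = -50]
2. C_y = -11/3  [2·signedArea(CDB) = -64/3 ∩ CF · AB = -50]
   → C = (11/3, -11/3)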